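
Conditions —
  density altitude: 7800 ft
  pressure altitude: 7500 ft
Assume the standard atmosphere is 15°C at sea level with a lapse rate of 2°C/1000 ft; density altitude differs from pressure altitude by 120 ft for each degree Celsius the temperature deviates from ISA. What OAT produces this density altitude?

Density altitude − pressure altitude = 7800 − 7500 = +300 ft.
At 120 ft/°C that is an ISA deviation of 300/120 = +2.5°C.
ISA temperature at 7500 ft = 15 − 2 × (7500/1000) = 0°C.
OAT = ISA + deviation = 0 + (+2.5) = 2.5°C.

2.5°C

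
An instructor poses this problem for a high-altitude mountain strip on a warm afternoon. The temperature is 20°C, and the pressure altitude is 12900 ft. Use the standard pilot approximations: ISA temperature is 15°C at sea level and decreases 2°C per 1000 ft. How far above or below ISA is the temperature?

ISA+30.8°C

ISA temperature at 12900 ft = 15 − 2 × (12900/1000) = -10.8°C.
Deviation = OAT − ISA = 20 − (-10.8) = +30.8°C.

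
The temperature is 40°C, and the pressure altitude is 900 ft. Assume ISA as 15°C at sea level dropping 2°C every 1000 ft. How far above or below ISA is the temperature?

ISA+26.8°C

ISA temperature at 900 ft = 15 − 2 × (900/1000) = 13.2°C.
Deviation = OAT − ISA = 40 − 13.2 = +26.8°C.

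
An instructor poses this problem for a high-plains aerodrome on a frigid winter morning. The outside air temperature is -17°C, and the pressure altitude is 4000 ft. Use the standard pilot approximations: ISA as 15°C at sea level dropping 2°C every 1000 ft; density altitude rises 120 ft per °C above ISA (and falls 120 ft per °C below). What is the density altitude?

1120 ft

ISA temperature at 4000 ft = 15 − 2 × (4000/1000) = 7°C.
ISA deviation = -17 − 7 = -24°C.
Density altitude = 4000 + 120 × (-24) = 4000 + (-2880) = 1120 ft.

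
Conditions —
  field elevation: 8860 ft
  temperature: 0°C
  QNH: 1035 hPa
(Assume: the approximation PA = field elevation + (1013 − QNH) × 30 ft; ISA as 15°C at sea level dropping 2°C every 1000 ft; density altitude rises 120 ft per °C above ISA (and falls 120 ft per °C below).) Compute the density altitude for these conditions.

Pressure altitude = 8860 + (1013 − 1035) × 30 = 8860 + (-660) = 8200 ft.
ISA temperature at 8200 ft = 15 − 2 × (8200/1000) = -1.4°C.
ISA deviation = 0 − (-1.4) = +1.4°C.
Density altitude = 8200 + 120 × (1.4) = 8368 ft.

8368 ft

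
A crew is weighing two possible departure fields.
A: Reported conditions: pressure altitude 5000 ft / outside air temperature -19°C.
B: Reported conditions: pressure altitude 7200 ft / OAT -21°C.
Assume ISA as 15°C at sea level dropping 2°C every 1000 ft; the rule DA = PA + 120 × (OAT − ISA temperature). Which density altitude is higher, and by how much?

B by 2488 ft

A: ISA temp = 5°C, deviation -24°C, DA = 5000 + 120 × (-24) = 2120 ft.
B: ISA temp = 0.6°C, deviation -21.6°C, DA = 7200 + 120 × (-21.6) = 4608 ft.
B is higher by 4608 − 2120 = 2488 ft.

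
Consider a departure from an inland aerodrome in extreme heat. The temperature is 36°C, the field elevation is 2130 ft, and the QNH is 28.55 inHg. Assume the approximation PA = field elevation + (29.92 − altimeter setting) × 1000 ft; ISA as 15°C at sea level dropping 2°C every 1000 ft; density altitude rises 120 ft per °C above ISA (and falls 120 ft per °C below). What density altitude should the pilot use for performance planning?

6860 ft

Pressure altitude = 2130 + (29.92 − 28.55) × 1000 = 2130 + (+1370) = 3500 ft.
ISA temperature at 3500 ft = 15 − 2 × (3500/1000) = 8°C.
ISA deviation = 36 − 8 = +28°C.
Density altitude = 3500 + 120 × (28) = 6860 ft.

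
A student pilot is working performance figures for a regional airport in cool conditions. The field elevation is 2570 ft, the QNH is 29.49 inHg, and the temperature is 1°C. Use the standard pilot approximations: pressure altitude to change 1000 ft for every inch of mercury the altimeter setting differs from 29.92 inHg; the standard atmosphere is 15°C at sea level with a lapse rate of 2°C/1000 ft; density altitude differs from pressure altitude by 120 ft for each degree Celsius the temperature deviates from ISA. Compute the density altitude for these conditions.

2040 ft

Pressure altitude = 2570 + (29.92 − 29.49) × 1000 = 2570 + (+430) = 3000 ft.
ISA temperature at 3000 ft = 15 − 2 × (3000/1000) = 9°C.
ISA deviation = 1 − 9 = -8°C.
Density altitude = 3000 + 120 × (-8) = 2040 ft.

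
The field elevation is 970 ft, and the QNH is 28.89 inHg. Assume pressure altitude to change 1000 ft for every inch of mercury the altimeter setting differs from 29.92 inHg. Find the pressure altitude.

Pressure correction = (29.92 − 28.89) × 1000 = +1030 ft.
Pressure altitude = 970 + (+1030) = 2000 ft.

2000 ft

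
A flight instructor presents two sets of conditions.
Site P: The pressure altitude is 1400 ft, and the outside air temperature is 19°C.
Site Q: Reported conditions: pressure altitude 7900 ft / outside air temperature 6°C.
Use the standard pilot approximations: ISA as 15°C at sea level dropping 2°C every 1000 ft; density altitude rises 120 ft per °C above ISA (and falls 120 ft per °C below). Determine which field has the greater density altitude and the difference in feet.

Site P: ISA temp = 12.2°C, deviation +6.8°C, DA = 1400 + 120 × 6.8 = 2216 ft.
Site Q: ISA temp = -0.8°C, deviation +6.8°C, DA = 7900 + 120 × 6.8 = 8716 ft.
Site Q is higher by 8716 − 2216 = 6500 ft.

Site Q by 6500 ft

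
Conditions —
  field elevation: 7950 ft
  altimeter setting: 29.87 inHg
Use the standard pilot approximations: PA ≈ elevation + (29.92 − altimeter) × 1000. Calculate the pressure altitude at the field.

Pressure correction = (29.92 − 29.87) × 1000 = +50 ft.
Pressure altitude = 7950 + (+50) = 8000 ft.

8000 ft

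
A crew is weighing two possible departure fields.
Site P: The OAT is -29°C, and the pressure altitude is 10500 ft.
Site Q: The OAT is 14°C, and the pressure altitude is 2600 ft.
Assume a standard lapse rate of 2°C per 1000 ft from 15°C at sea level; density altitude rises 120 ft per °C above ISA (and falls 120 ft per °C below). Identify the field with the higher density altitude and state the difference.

Site P by 4636 ft

Site P: ISA temp = -6°C, deviation -23°C, DA = 10500 + 120 × (-23) = 7740 ft.
Site Q: ISA temp = 9.8°C, deviation +4.2°C, DA = 2600 + 120 × 4.2 = 3104 ft.
Site P is higher by 7740 − 3104 = 4636 ft.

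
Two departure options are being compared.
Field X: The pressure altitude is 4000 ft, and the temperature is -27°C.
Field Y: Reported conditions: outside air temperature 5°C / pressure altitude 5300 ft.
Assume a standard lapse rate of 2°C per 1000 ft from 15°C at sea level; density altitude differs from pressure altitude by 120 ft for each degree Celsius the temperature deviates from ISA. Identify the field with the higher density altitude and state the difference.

Field Y by 5452 ft

Field X: ISA temp = 7°C, deviation -34°C, DA = 4000 + 120 × (-34) = -80 ft.
Field Y: ISA temp = 4.4°C, deviation +0.6°C, DA = 5300 + 120 × 0.6 = 5372 ft.
Field Y is higher by 5372 − (-80) = 5452 ft.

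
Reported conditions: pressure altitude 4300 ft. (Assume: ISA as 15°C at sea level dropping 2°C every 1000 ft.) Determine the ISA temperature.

ISA temperature = 15 − 2 × (4300/1000) = 15 − 8.6 = 6.4°C.

6.4°C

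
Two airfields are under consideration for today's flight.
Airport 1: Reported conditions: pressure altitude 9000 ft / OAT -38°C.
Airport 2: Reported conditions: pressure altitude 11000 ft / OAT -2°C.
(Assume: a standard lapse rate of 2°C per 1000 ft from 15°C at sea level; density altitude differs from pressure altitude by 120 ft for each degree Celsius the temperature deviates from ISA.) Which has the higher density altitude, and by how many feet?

Airport 1: ISA temp = -3°C, deviation -35°C, DA = 9000 + 120 × (-35) = 4800 ft.
Airport 2: ISA temp = -7°C, deviation +5°C, DA = 11000 + 120 × 5 = 11600 ft.
Airport 2 is higher by 11600 − 4800 = 6800 ft.

Airport 2 by 6800 ft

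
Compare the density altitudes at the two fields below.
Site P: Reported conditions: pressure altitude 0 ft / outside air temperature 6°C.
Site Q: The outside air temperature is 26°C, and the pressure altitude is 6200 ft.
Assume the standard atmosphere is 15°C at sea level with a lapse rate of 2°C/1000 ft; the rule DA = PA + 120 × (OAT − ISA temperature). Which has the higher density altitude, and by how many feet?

Site Q by 10088 ft

Site P: ISA temp = 15°C, deviation -9°C, DA = 0 + 120 × (-9) = -1080 ft.
Site Q: ISA temp = 2.6°C, deviation +23.4°C, DA = 6200 + 120 × 23.4 = 9008 ft.
Site Q is higher by 9008 − (-1080) = 10088 ft.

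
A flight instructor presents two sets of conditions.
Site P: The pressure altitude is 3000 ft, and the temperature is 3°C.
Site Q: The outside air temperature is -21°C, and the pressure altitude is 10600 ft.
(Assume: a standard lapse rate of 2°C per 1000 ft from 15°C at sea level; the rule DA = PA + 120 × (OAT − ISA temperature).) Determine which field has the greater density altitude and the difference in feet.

Site P: ISA temp = 9°C, deviation -6°C, DA = 3000 + 120 × (-6) = 2280 ft.
Site Q: ISA temp = -6.2°C, deviation -14.8°C, DA = 10600 + 120 × (-14.8) = 8824 ft.
Site Q is higher by 8824 − 2280 = 6544 ft.

Site Q by 6544 ft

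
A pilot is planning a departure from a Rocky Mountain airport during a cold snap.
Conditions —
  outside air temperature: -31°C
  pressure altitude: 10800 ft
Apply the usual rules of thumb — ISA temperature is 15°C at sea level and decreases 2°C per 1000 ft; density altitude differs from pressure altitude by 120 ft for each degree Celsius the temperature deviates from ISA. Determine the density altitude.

ISA temperature at 10800 ft = 15 − 2 × (10800/1000) = -6.6°C.
ISA deviation = -31 − (-6.6) = -24.4°C.
Density altitude = 10800 + 120 × (-24.4) = 10800 + (-2928) = 7872 ft.

7872 ft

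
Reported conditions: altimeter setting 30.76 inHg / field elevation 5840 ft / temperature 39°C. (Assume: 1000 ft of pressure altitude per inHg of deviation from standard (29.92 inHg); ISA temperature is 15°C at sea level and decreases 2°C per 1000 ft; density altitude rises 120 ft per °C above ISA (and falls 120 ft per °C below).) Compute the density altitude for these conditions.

9080 ft

Pressure altitude = 5840 + (29.92 − 30.76) × 1000 = 5840 + (-840) = 5000 ft.
ISA temperature at 5000 ft = 15 − 2 × (5000/1000) = 5°C.
ISA deviation = 39 − 5 = +34°C.
Density altitude = 5000 + 120 × (34) = 9080 ft.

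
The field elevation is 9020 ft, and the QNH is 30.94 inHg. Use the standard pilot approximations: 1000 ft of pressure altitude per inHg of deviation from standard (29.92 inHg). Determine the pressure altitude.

8000 ft

Pressure correction = (29.92 − 30.94) × 1000 = -1020 ft.
Pressure altitude = 9020 + (-1020) = 8000 ft.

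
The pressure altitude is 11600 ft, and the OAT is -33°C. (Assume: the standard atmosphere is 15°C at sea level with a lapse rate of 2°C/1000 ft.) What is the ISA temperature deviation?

ISA temperature at 11600 ft = 15 − 2 × (11600/1000) = -8.2°C.
Deviation = OAT − ISA = -33 − (-8.2) = -24.8°C.

ISA-24.8°C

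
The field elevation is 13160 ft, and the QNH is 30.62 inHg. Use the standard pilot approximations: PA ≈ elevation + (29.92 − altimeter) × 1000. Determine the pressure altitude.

Pressure correction = (29.92 − 30.62) × 1000 = -700 ft.
Pressure altitude = 13160 + (-700) = 12460 ft.

12460 ft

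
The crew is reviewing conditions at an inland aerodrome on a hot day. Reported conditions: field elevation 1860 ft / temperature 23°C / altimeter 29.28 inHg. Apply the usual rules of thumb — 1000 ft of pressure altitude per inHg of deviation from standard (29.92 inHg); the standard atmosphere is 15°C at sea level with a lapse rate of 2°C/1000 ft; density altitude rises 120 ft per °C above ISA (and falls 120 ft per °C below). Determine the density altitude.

Pressure altitude = 1860 + (29.92 − 29.28) × 1000 = 1860 + (+640) = 2500 ft.
ISA temperature at 2500 ft = 15 − 2 × (2500/1000) = 10°C.
ISA deviation = 23 − 10 = +13°C.
Density altitude = 2500 + 120 × (13) = 4060 ft.

4060 ft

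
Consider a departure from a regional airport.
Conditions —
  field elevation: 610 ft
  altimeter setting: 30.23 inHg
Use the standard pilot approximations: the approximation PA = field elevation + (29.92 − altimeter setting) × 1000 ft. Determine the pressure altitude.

300 ft

Pressure correction = (29.92 − 30.23) × 1000 = -310 ft.
Pressure altitude = 610 + (-310) = 300 ft.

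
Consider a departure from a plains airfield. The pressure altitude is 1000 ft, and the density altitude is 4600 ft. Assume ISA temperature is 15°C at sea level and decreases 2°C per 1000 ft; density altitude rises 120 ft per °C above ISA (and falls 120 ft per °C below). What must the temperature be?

43°C

Density altitude − pressure altitude = 4600 − 1000 = +3600 ft.
At 120 ft/°C that is an ISA deviation of 3600/120 = +30°C.
ISA temperature at 1000 ft = 15 − 2 × (1000/1000) = 13°C.
OAT = ISA + deviation = 13 + (+30) = 43°C.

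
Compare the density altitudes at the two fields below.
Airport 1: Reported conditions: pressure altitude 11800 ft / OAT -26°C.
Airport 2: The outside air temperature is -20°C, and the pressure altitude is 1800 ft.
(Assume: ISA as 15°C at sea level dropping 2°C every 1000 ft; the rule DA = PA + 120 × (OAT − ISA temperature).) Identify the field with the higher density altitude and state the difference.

Airport 1 by 11680 ft

Airport 1: ISA temp = -8.6°C, deviation -17.4°C, DA = 11800 + 120 × (-17.4) = 9712 ft.
Airport 2: ISA temp = 11.4°C, deviation -31.4°C, DA = 1800 + 120 × (-31.4) = -1968 ft.
Airport 1 is higher by 9712 − (-1968) = 11680 ft.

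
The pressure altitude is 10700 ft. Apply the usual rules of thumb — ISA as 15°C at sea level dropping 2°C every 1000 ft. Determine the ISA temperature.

ISA temperature = 15 − 2 × (10700/1000) = 15 − 21.4 = -6.4°C.

-6.4°C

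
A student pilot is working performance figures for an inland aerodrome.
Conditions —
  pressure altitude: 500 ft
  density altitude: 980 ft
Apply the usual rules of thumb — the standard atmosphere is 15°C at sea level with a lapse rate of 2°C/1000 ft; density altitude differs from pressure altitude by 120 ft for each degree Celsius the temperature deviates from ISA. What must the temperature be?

Density altitude − pressure altitude = 980 − 500 = +480 ft.
At 120 ft/°C that is an ISA deviation of 480/120 = +4°C.
ISA temperature at 500 ft = 15 − 2 × (500/1000) = 14°C.
OAT = ISA + deviation = 14 + (+4) = 18°C.

18°C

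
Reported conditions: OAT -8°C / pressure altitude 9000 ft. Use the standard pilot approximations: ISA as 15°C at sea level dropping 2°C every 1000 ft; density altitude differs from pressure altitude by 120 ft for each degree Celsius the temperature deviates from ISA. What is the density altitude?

ISA temperature at 9000 ft = 15 − 2 × (9000/1000) = -3°C.
ISA deviation = -8 − (-3) = -5°C.
Density altitude = 9000 + 120 × (-5) = 9000 + (-600) = 8400 ft.

8400 ft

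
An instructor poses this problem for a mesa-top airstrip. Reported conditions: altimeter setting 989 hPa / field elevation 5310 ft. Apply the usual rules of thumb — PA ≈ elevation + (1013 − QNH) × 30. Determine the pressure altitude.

Pressure correction = (1013 − 989) × 30 = +720 ft.
Pressure altitude = 5310 + (+720) = 6030 ft.

6030 ft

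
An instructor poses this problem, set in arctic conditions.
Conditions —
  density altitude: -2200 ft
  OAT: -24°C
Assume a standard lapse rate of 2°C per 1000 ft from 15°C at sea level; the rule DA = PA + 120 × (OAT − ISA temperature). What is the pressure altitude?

DA = PA + 120 × (OAT − (15 − 2·PA/1000)) = PA + 120·OAT − 1800 + 0.24·PA = 1.24·PA + 120·OAT − 1800.
So 1.24·PA = -2200 − 120 × (-24) + 1800 = 2480.
PA = 2480 / 1.24 = 2000 ft.

2000 ft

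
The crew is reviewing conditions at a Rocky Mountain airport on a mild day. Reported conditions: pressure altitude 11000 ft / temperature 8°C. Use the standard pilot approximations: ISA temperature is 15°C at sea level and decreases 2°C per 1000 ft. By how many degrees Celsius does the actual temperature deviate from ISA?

ISA temperature at 11000 ft = 15 − 2 × (11000/1000) = -7°C.
Deviation = OAT − ISA = 8 − (-7) = +15°C.

ISA+15°C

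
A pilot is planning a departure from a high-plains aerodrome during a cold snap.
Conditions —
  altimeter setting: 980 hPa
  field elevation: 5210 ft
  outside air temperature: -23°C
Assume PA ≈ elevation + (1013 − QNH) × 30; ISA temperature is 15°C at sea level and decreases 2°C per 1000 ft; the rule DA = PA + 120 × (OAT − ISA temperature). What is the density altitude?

Pressure altitude = 5210 + (1013 − 980) × 30 = 5210 + (+990) = 6200 ft.
ISA temperature at 6200 ft = 15 − 2 × (6200/1000) = 2.6°C.
ISA deviation = -23 − 2.6 = -25.6°C.
Density altitude = 6200 + 120 × (-25.6) = 3128 ft.

3128 ft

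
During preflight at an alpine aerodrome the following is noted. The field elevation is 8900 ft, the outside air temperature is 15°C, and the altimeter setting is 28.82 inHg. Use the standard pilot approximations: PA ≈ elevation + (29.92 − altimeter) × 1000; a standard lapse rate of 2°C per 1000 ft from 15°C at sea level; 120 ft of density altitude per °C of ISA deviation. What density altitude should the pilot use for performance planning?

Pressure altitude = 8900 + (29.92 − 28.82) × 1000 = 8900 + (+1100) = 10000 ft.
ISA temperature at 10000 ft = 15 − 2 × (10000/1000) = -5°C.
ISA deviation = 15 − (-5) = +20°C.
Density altitude = 10000 + 120 × (20) = 12400 ft.

12400 ft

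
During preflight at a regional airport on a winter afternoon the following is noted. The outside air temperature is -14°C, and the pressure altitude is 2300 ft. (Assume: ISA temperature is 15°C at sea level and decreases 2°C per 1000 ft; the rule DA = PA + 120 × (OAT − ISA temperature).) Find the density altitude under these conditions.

ISA temperature at 2300 ft = 15 − 2 × (2300/1000) = 10.4°C.
ISA deviation = -14 − 10.4 = -24.4°C.
Density altitude = 2300 + 120 × (-24.4) = 2300 + (-2928) = -628 ft.

-628 ft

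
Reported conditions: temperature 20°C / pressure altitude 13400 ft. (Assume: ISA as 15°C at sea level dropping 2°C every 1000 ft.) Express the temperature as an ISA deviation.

ISA temperature at 13400 ft = 15 − 2 × (13400/1000) = -11.8°C.
Deviation = OAT − ISA = 20 − (-11.8) = +31.8°C.

ISA+31.8°C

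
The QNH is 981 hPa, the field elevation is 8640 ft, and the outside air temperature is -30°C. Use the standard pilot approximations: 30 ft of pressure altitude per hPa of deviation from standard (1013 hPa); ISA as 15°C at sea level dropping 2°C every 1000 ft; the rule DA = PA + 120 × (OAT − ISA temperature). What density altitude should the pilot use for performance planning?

6504 ft

Pressure altitude = 8640 + (1013 − 981) × 30 = 8640 + (+960) = 9600 ft.
ISA temperature at 9600 ft = 15 − 2 × (9600/1000) = -4.2°C.
ISA deviation = -30 − (-4.2) = -25.8°C.
Density altitude = 9600 + 120 × (-25.8) = 6504 ft.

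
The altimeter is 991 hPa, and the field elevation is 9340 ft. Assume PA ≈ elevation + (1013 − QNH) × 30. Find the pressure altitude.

10000 ft

Pressure correction = (1013 − 991) × 30 = +660 ft.
Pressure altitude = 9340 + (+660) = 10000 ft.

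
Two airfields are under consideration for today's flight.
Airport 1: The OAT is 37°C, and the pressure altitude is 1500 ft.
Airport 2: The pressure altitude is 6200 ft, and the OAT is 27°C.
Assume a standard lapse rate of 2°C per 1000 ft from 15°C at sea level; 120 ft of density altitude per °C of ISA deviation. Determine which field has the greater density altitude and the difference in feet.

Airport 2 by 4628 ft

Airport 1: ISA temp = 12°C, deviation +25°C, DA = 1500 + 120 × 25 = 4500 ft.
Airport 2: ISA temp = 2.6°C, deviation +24.4°C, DA = 6200 + 120 × 24.4 = 9128 ft.
Airport 2 is higher by 9128 − 4500 = 4628 ft.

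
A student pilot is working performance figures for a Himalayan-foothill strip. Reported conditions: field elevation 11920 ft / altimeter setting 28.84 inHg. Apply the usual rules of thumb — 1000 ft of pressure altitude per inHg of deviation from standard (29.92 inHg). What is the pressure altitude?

13000 ft

Pressure correction = (29.92 − 28.84) × 1000 = +1080 ft.
Pressure altitude = 11920 + (+1080) = 13000 ft.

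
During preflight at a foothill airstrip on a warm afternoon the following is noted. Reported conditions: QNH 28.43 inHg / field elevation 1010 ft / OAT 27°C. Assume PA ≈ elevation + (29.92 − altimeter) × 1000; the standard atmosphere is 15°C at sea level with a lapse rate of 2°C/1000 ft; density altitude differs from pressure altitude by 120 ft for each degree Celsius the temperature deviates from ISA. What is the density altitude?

Pressure altitude = 1010 + (29.92 − 28.43) × 1000 = 1010 + (+1490) = 2500 ft.
ISA temperature at 2500 ft = 15 − 2 × (2500/1000) = 10°C.
ISA deviation = 27 − 10 = +17°C.
Density altitude = 2500 + 120 × (17) = 4540 ft.

4540 ft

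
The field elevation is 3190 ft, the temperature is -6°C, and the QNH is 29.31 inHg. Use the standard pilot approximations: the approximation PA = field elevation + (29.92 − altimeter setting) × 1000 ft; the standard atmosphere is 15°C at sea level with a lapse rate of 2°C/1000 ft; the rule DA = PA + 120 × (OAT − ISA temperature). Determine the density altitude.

Pressure altitude = 3190 + (29.92 − 29.31) × 1000 = 3190 + (+610) = 3800 ft.
ISA temperature at 3800 ft = 15 − 2 × (3800/1000) = 7.4°C.
ISA deviation = -6 − 7.4 = -13.4°C.
Density altitude = 3800 + 120 × (-13.4) = 2192 ft.

2192 ft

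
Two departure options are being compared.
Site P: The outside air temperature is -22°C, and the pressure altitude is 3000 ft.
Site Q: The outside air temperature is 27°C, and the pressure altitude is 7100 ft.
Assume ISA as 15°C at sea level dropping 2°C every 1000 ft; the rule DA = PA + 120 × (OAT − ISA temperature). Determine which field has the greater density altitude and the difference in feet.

Site P: ISA temp = 9°C, deviation -31°C, DA = 3000 + 120 × (-31) = -720 ft.
Site Q: ISA temp = 0.8°C, deviation +26.2°C, DA = 7100 + 120 × 26.2 = 10244 ft.
Site Q is higher by 10244 − (-720) = 10964 ft.

Site Q by 10964 ft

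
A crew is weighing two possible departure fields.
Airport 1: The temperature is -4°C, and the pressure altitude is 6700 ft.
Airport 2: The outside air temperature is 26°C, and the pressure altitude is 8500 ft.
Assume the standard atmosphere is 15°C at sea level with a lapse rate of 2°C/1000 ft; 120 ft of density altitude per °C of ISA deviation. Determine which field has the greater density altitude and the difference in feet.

Airport 2 by 5832 ft

Airport 1: ISA temp = 1.6°C, deviation -5.6°C, DA = 6700 + 120 × (-5.6) = 6028 ft.
Airport 2: ISA temp = -2°C, deviation +28°C, DA = 8500 + 120 × 28 = 11860 ft.
Airport 2 is higher by 11860 − 6028 = 5832 ft.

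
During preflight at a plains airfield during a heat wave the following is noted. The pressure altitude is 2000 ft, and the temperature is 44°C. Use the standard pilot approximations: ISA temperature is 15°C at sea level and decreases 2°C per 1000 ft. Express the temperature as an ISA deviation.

ISA+33°C

ISA temperature at 2000 ft = 15 − 2 × (2000/1000) = 11°C.
Deviation = OAT − ISA = 44 − 11 = +33°C.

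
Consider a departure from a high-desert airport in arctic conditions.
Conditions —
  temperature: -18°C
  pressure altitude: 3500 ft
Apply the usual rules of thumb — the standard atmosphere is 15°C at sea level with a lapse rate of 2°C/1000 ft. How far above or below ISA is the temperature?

ISA temperature at 3500 ft = 15 − 2 × (3500/1000) = 8°C.
Deviation = OAT − ISA = -18 − 8 = -26°C.

ISA-26°C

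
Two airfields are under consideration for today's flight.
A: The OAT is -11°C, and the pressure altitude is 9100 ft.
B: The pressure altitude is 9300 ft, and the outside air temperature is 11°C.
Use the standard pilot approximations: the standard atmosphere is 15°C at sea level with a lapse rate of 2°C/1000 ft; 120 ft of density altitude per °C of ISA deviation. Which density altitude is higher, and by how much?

A: ISA temp = -3.2°C, deviation -7.8°C, DA = 9100 + 120 × (-7.8) = 8164 ft.
B: ISA temp = -3.6°C, deviation +14.6°C, DA = 9300 + 120 × 14.6 = 11052 ft.
B is higher by 11052 − 8164 = 2888 ft.

B by 2888 ft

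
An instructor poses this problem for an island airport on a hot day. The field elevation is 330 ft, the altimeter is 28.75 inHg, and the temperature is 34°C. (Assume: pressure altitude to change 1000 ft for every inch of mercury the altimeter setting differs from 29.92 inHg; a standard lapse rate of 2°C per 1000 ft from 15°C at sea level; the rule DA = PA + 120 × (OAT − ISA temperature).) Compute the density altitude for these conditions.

4140 ft

Pressure altitude = 330 + (29.92 − 28.75) × 1000 = 330 + (+1170) = 1500 ft.
ISA temperature at 1500 ft = 15 − 2 × (1500/1000) = 12°C.
ISA deviation = 34 − 12 = +22°C.
Density altitude = 1500 + 120 × (22) = 4140 ft.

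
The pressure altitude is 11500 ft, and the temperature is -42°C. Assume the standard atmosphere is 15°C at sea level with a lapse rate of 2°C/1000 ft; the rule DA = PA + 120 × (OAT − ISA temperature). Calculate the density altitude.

ISA temperature at 11500 ft = 15 − 2 × (11500/1000) = -8°C.
ISA deviation = -42 − (-8) = -34°C.
Density altitude = 11500 + 120 × (-34) = 11500 + (-4080) = 7420 ft.

7420 ft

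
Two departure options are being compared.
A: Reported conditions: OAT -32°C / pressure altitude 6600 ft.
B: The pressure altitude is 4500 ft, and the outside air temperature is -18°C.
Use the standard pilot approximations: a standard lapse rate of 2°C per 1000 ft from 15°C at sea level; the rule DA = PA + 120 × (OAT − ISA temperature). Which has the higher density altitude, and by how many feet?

A: ISA temp = 1.8°C, deviation -33.8°C, DA = 6600 + 120 × (-33.8) = 2544 ft.
B: ISA temp = 6°C, deviation -24°C, DA = 4500 + 120 × (-24) = 1620 ft.
A is higher by 2544 − 1620 = 924 ft.

A by 924 ft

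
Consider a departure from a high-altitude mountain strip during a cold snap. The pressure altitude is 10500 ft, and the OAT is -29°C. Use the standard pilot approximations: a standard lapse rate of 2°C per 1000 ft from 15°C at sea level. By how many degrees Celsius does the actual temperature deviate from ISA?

ISA-23°C

ISA temperature at 10500 ft = 15 − 2 × (10500/1000) = -6°C.
Deviation = OAT − ISA = -29 − (-6) = -23°C.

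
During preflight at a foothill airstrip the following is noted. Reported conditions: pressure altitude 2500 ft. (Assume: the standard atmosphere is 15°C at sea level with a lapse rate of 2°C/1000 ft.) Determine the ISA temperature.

10°C

ISA temperature = 15 − 2 × (2500/1000) = 15 − 5 = 10°C.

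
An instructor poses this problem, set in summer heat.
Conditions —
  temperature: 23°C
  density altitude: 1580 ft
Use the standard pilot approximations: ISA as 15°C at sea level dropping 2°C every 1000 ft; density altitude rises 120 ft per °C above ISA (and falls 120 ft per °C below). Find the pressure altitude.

DA = PA + 120 × (OAT − (15 − 2·PA/1000)) = PA + 120·OAT − 1800 + 0.24·PA = 1.24·PA + 120·OAT − 1800.
So 1.24·PA = 1580 − 120 × 23 + 1800 = 620.
PA = 620 / 1.24 = 500 ft.

500 ft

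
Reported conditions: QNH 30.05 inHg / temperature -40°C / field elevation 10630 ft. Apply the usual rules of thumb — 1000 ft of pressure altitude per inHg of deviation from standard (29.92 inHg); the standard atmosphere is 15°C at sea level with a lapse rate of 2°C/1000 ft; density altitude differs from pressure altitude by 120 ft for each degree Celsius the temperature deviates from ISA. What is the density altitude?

6420 ft

Pressure altitude = 10630 + (29.92 − 30.05) × 1000 = 10630 + (-130) = 10500 ft.
ISA temperature at 10500 ft = 15 − 2 × (10500/1000) = -6°C.
ISA deviation = -40 − (-6) = -34°C.
Density altitude = 10500 + 120 × (-34) = 6420 ft.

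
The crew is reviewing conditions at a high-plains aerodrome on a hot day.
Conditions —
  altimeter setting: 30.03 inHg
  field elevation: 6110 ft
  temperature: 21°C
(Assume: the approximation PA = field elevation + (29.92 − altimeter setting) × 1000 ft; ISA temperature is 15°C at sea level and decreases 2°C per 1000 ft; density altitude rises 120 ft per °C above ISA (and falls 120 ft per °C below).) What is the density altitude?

Pressure altitude = 6110 + (29.92 − 30.03) × 1000 = 6110 + (-110) = 6000 ft.
ISA temperature at 6000 ft = 15 − 2 × (6000/1000) = 3°C.
ISA deviation = 21 − 3 = +18°C.
Density altitude = 6000 + 120 × (18) = 8160 ft.

8160 ft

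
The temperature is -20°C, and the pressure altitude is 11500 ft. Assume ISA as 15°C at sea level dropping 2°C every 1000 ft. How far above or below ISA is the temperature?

ISA temperature at 11500 ft = 15 − 2 × (11500/1000) = -8°C.
Deviation = OAT − ISA = -20 − (-8) = -12°C.

ISA-12°C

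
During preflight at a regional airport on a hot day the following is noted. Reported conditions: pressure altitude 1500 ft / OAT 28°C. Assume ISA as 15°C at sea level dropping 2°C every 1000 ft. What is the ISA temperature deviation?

ISA+16°C

ISA temperature at 1500 ft = 15 − 2 × (1500/1000) = 12°C.
Deviation = OAT − ISA = 28 − 12 = +16°C.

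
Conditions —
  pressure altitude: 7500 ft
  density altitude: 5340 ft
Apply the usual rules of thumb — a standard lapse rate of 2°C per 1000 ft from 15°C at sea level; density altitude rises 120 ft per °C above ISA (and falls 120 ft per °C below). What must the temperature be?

-18°C

Density altitude − pressure altitude = 5340 − 7500 = -2160 ft.
At 120 ft/°C that is an ISA deviation of -2160/120 = -18°C.
ISA temperature at 7500 ft = 15 − 2 × (7500/1000) = 0°C.
OAT = ISA + deviation = 0 + (-18) = -18°C.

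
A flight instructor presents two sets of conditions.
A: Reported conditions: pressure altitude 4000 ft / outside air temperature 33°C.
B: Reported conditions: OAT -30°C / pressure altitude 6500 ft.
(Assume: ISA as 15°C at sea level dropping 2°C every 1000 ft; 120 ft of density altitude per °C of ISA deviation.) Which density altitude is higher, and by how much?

A by 4460 ft

A: ISA temp = 7°C, deviation +26°C, DA = 4000 + 120 × 26 = 7120 ft.
B: ISA temp = 2°C, deviation -32°C, DA = 6500 + 120 × (-32) = 2660 ft.
A is higher by 7120 − 2660 = 4460 ft.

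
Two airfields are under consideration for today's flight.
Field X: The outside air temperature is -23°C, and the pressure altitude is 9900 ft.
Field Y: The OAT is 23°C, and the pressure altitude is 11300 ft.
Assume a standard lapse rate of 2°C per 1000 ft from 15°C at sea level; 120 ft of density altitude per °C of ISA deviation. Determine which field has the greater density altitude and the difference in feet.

Field X: ISA temp = -4.8°C, deviation -18.2°C, DA = 9900 + 120 × (-18.2) = 7716 ft.
Field Y: ISA temp = -7.6°C, deviation +30.6°C, DA = 11300 + 120 × 30.6 = 14972 ft.
Field Y is higher by 14972 − 7716 = 7256 ft.

Field Y by 7256 ft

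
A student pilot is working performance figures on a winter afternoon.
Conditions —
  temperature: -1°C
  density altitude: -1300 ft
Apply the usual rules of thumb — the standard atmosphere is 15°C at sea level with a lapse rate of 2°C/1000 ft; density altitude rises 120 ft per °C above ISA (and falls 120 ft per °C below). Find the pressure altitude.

DA = PA + 120 × (OAT − (15 − 2·PA/1000)) = PA + 120·OAT − 1800 + 0.24·PA = 1.24·PA + 120·OAT − 1800.
So 1.24·PA = -1300 − 120 × (-1) + 1800 = 620.
PA = 620 / 1.24 = 500 ft.

500 ft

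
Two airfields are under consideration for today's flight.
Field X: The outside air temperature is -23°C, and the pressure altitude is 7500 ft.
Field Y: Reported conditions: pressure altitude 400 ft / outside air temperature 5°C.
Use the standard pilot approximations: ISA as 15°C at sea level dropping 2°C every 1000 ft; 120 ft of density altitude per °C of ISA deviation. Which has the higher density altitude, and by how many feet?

Field X: ISA temp = 0°C, deviation -23°C, DA = 7500 + 120 × (-23) = 4740 ft.
Field Y: ISA temp = 14.2°C, deviation -9.2°C, DA = 400 + 120 × (-9.2) = -704 ft.
Field X is higher by 4740 − (-704) = 5444 ft.

Field X by 5444 ft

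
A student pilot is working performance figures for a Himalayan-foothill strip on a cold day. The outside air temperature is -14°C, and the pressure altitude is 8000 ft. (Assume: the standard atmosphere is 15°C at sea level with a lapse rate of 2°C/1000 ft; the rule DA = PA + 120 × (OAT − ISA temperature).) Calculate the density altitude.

ISA temperature at 8000 ft = 15 − 2 × (8000/1000) = -1°C.
ISA deviation = -14 − (-1) = -13°C.
Density altitude = 8000 + 120 × (-13) = 8000 + (-1560) = 6440 ft.

6440 ft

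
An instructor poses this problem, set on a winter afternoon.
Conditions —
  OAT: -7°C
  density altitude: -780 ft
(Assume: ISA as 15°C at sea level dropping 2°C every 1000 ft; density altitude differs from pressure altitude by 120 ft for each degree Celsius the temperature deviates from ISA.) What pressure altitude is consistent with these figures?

DA = PA + 120 × (OAT − (15 − 2·PA/1000)) = PA + 120·OAT − 1800 + 0.24·PA = 1.24·PA + 120·OAT − 1800.
So 1.24·PA = -780 − 120 × (-7) + 1800 = 1860.
PA = 1860 / 1.24 = 1500 ft.

1500 ft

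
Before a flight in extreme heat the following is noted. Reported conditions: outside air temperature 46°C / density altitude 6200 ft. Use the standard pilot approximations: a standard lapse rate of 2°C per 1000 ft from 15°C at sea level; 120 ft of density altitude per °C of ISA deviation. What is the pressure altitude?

2000 ft

DA = PA + 120 × (OAT − (15 − 2·PA/1000)) = PA + 120·OAT − 1800 + 0.24·PA = 1.24·PA + 120·OAT − 1800.
So 1.24·PA = 6200 − 120 × 46 + 1800 = 2480.
PA = 2480 / 1.24 = 2000 ft.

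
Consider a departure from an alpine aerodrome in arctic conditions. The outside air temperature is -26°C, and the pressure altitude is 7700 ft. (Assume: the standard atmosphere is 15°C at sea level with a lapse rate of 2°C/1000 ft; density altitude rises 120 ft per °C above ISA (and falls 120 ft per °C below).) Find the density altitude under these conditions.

ISA temperature at 7700 ft = 15 − 2 × (7700/1000) = -0.4°C.
ISA deviation = -26 − (-0.4) = -25.6°C.
Density altitude = 7700 + 120 × (-25.6) = 7700 + (-3072) = 4628 ft.

4628 ft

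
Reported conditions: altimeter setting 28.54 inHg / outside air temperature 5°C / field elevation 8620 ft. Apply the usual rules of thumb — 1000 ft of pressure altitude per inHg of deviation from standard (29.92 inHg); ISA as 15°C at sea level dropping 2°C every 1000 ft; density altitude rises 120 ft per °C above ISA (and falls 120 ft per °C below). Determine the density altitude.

Pressure altitude = 8620 + (29.92 − 28.54) × 1000 = 8620 + (+1380) = 10000 ft.
ISA temperature at 10000 ft = 15 − 2 × (10000/1000) = -5°C.
ISA deviation = 5 − (-5) = +10°C.
Density altitude = 10000 + 120 × (10) = 11200 ft.

11200 ft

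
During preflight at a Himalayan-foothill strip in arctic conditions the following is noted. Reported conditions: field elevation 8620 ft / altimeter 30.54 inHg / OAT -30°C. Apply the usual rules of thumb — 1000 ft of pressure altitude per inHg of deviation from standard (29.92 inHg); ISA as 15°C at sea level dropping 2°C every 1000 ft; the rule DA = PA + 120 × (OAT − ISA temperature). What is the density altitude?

Pressure altitude = 8620 + (29.92 − 30.54) × 1000 = 8620 + (-620) = 8000 ft.
ISA temperature at 8000 ft = 15 − 2 × (8000/1000) = -1°C.
ISA deviation = -30 − (-1) = -29°C.
Density altitude = 8000 + 120 × (-29) = 4520 ft.

4520 ft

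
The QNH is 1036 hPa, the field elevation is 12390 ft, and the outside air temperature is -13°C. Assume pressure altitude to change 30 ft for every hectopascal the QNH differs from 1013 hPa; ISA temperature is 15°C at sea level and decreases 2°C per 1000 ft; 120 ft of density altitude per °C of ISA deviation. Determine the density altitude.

11148 ft

Pressure altitude = 12390 + (1013 − 1036) × 30 = 12390 + (-690) = 11700 ft.
ISA temperature at 11700 ft = 15 − 2 × (11700/1000) = -8.4°C.
ISA deviation = -13 − (-8.4) = -4.6°C.
Density altitude = 11700 + 120 × (-4.6) = 11148 ft.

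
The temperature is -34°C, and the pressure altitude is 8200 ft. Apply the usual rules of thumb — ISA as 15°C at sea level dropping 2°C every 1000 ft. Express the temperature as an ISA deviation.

ISA temperature at 8200 ft = 15 − 2 × (8200/1000) = -1.4°C.
Deviation = OAT − ISA = -34 − (-1.4) = -32.6°C.

ISA-32.6°C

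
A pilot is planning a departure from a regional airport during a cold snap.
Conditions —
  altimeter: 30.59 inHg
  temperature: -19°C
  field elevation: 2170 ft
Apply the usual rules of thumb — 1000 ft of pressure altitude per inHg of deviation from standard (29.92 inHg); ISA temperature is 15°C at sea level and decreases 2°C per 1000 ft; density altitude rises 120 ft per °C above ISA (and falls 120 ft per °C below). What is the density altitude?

-2220 ft

Pressure altitude = 2170 + (29.92 − 30.59) × 1000 = 2170 + (-670) = 1500 ft.
ISA temperature at 1500 ft = 15 − 2 × (1500/1000) = 12°C.
ISA deviation = -19 − 12 = -31°C.
Density altitude = 1500 + 120 × (-31) = -2220 ft.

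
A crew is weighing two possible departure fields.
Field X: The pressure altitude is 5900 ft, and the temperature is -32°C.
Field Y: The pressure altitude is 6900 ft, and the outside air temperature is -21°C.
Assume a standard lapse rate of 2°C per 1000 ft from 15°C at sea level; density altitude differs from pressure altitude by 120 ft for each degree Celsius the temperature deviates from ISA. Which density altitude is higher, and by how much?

Field Y by 2560 ft

Field X: ISA temp = 3.2°C, deviation -35.2°C, DA = 5900 + 120 × (-35.2) = 1676 ft.
Field Y: ISA temp = 1.2°C, deviation -22.2°C, DA = 6900 + 120 × (-22.2) = 4236 ft.
Field Y is higher by 4236 − 1676 = 2560 ft.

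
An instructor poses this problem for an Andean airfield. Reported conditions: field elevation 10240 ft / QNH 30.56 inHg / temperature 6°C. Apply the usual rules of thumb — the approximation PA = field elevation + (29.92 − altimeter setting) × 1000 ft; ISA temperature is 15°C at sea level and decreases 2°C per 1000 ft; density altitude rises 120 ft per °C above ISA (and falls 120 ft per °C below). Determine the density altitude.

10824 ft

Pressure altitude = 10240 + (29.92 − 30.56) × 1000 = 10240 + (-640) = 9600 ft.
ISA temperature at 9600 ft = 15 − 2 × (9600/1000) = -4.2°C.
ISA deviation = 6 − (-4.2) = +10.2°C.
Density altitude = 9600 + 120 × (10.2) = 10824 ft.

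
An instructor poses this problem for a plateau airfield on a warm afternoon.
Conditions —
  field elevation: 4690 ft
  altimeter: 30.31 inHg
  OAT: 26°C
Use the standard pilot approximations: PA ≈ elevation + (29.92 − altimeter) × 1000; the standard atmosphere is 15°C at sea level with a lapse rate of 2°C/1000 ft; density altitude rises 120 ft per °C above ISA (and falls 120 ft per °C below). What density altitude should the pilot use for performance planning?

Pressure altitude = 4690 + (29.92 − 30.31) × 1000 = 4690 + (-390) = 4300 ft.
ISA temperature at 4300 ft = 15 − 2 × (4300/1000) = 6.4°C.
ISA deviation = 26 − 6.4 = +19.6°C.
Density altitude = 4300 + 120 × (19.6) = 6652 ft.

6652 ft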